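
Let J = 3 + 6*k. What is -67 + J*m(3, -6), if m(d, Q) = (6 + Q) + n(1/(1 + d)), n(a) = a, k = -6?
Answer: -301/4 ≈ -75.250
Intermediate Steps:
J = -33 (J = 3 + 6*(-6) = 3 - 36 = -33)
m(d, Q) = 6 + Q + 1/(1 + d) (m(d, Q) = (6 + Q) + 1/(1 + d) = 6 + Q + 1/(1 + d))
-67 + J*m(3, -6) = -67 - 33*(1 + (1 + 3)*(6 - 6))/(1 + 3) = -67 - 33*(1 + 4*0)/4 = -67 - 33*(1 + 0)/4 = -67 - 33/4 = -301/4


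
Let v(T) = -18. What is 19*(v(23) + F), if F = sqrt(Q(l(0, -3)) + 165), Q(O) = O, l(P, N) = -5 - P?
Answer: -342 + 76*sqrt(10) ≈ -101.67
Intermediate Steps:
F = 4*sqrt(10) (F = sqrt((-5 - 1*0) + 165) = sqrt((-5 + 0) + 165) = sqrt(-5 + 165) = sqrt(160) = 4*sqrt(10) ≈ 12.649)
19*(v(23) + F) = 19*(-18 + 4*sqrt(10)) = -342 + 76*sqrt(10)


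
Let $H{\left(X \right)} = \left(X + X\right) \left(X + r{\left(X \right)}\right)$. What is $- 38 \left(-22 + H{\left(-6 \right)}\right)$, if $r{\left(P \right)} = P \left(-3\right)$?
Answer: $6308$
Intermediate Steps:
$r{\left(P \right)} = - 3 P$
$H{\left(X \right)} = - 4 X^{2}$ ($H{\left(X \right)} = \left(X + X\right) \left(X - 3 X\right) = 2 X \left(- 2 X\right) = - 4 X^{2}$)
$- 38 \left(-22 + H{\left(-6 \right)}\right) = - 38 \left(-22 - 4 \left(-6\right)^{2}\right) = - 38 \left(-22 - 144\right) = \left(-38\right) \left(-166\right) = 6308$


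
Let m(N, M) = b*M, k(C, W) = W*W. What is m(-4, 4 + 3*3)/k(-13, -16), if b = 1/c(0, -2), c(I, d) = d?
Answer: -13/512 ≈ -0.025391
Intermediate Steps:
k(C, W) = W²
b = -½ (b = 1/(-2) = -½ ≈ -0.50000)
m(N, M) = -M/2
m(-4, 4 + 3*3)/k(-13, -16) = (-(4 + 3*3)/2)/((-16)²) = -(4 + 9)/2/256 = -½*13*(1/256) = -13/2*1/256 = -13/512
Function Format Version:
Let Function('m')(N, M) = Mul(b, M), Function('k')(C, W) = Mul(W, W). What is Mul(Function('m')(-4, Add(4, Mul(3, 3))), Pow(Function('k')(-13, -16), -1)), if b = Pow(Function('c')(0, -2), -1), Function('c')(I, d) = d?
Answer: Rational(-13, 512) ≈ -0.025391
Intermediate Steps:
Function('k')(C, W) = Pow(W, 2)
b = Rational(-1, 2) (b = Pow(-2, -1) = Rational(-1, 2) ≈ -0.50000)
Function('m')(N, M) = Mul(Rational(-1, 2), M)
Mul(Function('m')(-4, Add(4, Mul(3, 3))), Pow(Function('k')(-13, -16), -1)) = Mul(Mul(Rational(-1, 2), Add(4, Mul(3, 3))), Pow(Pow(-16, 2), -1)) = Mul(Mul(Rational(-1, 2), Add(4, 9)), Pow(256, -1)) = Mul(Mul(Rational(-1, 2), 13), Rational(1, 256)) = Mul(Rational(-13, 2), Rational(1, 256)) = Rational(-13, 512)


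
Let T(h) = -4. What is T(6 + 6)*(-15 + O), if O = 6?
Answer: 36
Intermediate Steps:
T(6 + 6)*(-15 + O) = -4*(-15 + 6) = -4*(-9) = 36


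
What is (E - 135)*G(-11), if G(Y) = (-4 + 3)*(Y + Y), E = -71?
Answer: -4532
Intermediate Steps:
G(Y) = -2*Y
(E - 135)*G(-11) = (-71 - 135)*(-2*(-11)) = -206*22 = -4532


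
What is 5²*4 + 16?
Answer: 116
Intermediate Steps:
5²*4 + 16 = 25*4 + 16 = 100 + 16 = 116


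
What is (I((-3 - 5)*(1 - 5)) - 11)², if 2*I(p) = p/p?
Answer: 441/4 ≈ 110.25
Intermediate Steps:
I(p) = ½ (I(p) = (p/p)/2 = (½)*1 = ½)
(I((-3 - 5)*(1 - 5)) - 11)² = (½ - 11)² = (-21/2)² = 441/4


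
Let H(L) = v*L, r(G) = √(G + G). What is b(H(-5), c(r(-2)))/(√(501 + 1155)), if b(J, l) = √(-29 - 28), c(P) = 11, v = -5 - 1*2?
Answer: I*√2622/276 ≈ 0.18553*I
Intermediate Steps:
r(G) = √2*√G (r(G) = √(2*G) = √2*√G)
v = -7 (v = -5 - 2 = -7)
H(L) = -7*L
b(J, l) = I*√57 (b(J, l) = √(-57) = I*√57)
b(H(-5), c(r(-2)))/(√(501 + 1155)) = (I*√57)/(√(501 + 1155)) = (I*√57)/(√1656) = (I*√57)/((6*√46)) = (I*√57)*(√46/276) = I*√2622/276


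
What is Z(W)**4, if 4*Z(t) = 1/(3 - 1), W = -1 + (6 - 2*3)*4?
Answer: 1/4096 ≈ 0.00024414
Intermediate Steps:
W = -1 (W = -1 + (6 - 6)*4 = -1 + 0*4 = -1 + 0 = -1)
Z(t) = 1/8 (Z(t) = 1/(4*(3 - 1)) = (1/4)/2 = (1/4)*(1/2) = 1/8)
Z(W)**4 = (1/8)**4 = 1/4096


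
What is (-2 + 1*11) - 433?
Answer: -424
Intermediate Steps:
(-2 + 1*11) - 433 = (-2 + 11) - 433 = 9 - 433 = -424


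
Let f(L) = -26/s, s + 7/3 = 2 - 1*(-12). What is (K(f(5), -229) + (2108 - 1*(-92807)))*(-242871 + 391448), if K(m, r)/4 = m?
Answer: 493530152401/35 ≈ 1.4101e+10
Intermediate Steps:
s = 35/3 (s = -7/3 + (2 - 1*(-12)) = -7/3 + (2 + 12) = -7/3 + 14 = 35/3 ≈ 11.667)
f(L) = -78/35 (f(L) = -26/35/3 = -26*3/35 = -78/35)
K(m, r) = 4*m
(K(f(5), -229) + (2108 - 1*(-92807)))*(-242871 + 391448) = (4*(-78/35) + (2108 - 1*(-92807)))*(-242871 + 391448) = (-312/35 + (2108 + 92807))*148577 = (-312/35 + 94915)*148577 = (3321713/35)*148577 = 493530152401/35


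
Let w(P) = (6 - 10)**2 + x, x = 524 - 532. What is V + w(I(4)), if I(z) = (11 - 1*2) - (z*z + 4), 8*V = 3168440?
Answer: 396063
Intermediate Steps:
V = 396055 (V = (1/8)*3168440 = 396055)
I(z) = 5 - z**2 (I(z) = (11 - 2) - (z**2 + 4) = 9 - (4 + z**2) = 9 + (-4 - z**2) = 5 - z**2)
x = -8
w(P) = 8 (w(P) = (6 - 10)**2 - 8 = (-4)**2 - 8 = 16 - 8 = 8)
V + w(I(4)) = 396055 + 8 = 396063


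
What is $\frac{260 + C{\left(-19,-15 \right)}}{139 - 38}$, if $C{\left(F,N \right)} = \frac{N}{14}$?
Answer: $\frac{3625}{1414} \approx 2.5636$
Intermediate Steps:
$C{\left(F,N \right)} = \frac{N}{14}$ ($C{\left(F,N \right)} = N \frac{1}{14} = \frac{N}{14}$)
$\frac{260 + C{\left(-19,-15 \right)}}{139 - 38} = \frac{260 + \frac{1}{14} \left(-15\right)}{139 - 38} = \frac{260 - \frac{15}{14}}{101} = \frac{3625}{14} \cdot \frac{1}{101} = \frac{3625}{1414}$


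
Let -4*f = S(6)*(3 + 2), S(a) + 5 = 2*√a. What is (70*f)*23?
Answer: 20125/2 - 4025*√6 ≈ 203.30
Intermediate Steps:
S(a) = -5 + 2*√a
f = 25/4 - 5*√6/2 (f = -(-5 + 2*√6)*(3 + 2)/4 = -(-5 + 2*√6)*5/4 = -(-25 + 10*√6)/4 = 25/4 - 5*√6/2 ≈ 0.12628)
(70*f)*23 = (70*(25/4 - 5*√6/2))*23 = (875/2 - 175*√6)*23 = 20125/2 - 4025*√6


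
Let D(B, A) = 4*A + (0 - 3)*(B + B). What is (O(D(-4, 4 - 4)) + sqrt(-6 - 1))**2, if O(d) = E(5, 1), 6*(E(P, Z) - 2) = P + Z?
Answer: (3 + I*sqrt(7))**2 ≈ 2.0 + 15.875*I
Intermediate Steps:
D(B, A) = -6*B + 4*A (D(B, A) = 4*A - 6*B = -6*B + 4*A)
E(P, Z) = 2 + P/6 + Z/6 (E(P, Z) = 2 + (P + Z)/6 = 2 + (P/6 + Z/6) = 2 + P/6 + Z/6)
O(d) = 3 (O(d) = 2 + (1/6)*5 + (1/6)*1 = 2 + 5/6 + 1/6 = 3)
(O(D(-4, 4 - 4)) + sqrt(-6 - 1))**2 = (3 + sqrt(-6 - 1))**2 = (3 + sqrt(-7))**2 = (3 + I*sqrt(7))**2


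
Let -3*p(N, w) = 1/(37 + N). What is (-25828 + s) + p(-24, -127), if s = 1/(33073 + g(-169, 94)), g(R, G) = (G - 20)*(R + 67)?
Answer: -25711153786/995475 ≈ -25828.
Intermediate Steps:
g(R, G) = (-20 + G)*(67 + R)
p(N, w) = -1/(3*(37 + N))
s = 1/25525 (s = 1/(33073 + (-1340 - 20*(-169) + 67*94 + 94*(-169))) = 1/(33073 + (-1340 + 3380 + 6298 - 15886)) = 1/(33073 - 7548) = 1/25525 ≈ 3.9177e-5)
(-25828 + s) + p(-24, -127) = (-25828 + 1/25525) - 1/(111 + 3*(-24)) = -659259699/25525 - 1/(111 - 72) = -659259699/25525 - 1/39 = -25711153786/995475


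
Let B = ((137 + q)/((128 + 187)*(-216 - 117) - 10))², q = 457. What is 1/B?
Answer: 11005059025/352836 ≈ 31190.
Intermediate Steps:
B = 352836/11005059025 (B = ((137 + 457)/((128 + 187)*(-216 - 117) - 10))² = (594/(315*(-333) - 10))² = (594/(-104895 - 10))² = (594/(-104905))² = (594*(-1/104905))² = (-594/104905)² = 352836/11005059025 ≈ 3.2061e-5)
1/B = 1/(352836/11005059025) = 11005059025/352836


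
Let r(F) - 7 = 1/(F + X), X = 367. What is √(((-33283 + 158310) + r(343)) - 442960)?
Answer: I*√160266495890/710 ≈ 563.85*I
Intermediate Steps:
r(F) = 7 + 1/(367 + F) (r(F) = 7 + 1/(F + 367) = 7 + 1/(367 + F))
√(((-33283 + 158310) + r(343)) - 442960) = √(((-33283 + 158310) + (2570 + 7*343)/(367 + 343)) - 442960) = √((125027 + (2570 + 2401)/710) - 442960) = √((125027 + (1/710)*4971) - 442960) = √((125027 + 4971/710) - 442960) = √(88774141/710 - 442960) = √(-225727459/710) = I*√160266495890/710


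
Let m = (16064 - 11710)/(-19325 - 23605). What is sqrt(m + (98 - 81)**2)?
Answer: 2*sqrt(410830030)/2385 ≈ 16.997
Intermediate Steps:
m = -2177/21465 (m = 4354/(-42930) = 4354*(-1/42930) = -2177/21465 ≈ -0.10142)
sqrt(m + (98 - 81)**2) = sqrt(-2177/21465 + (98 - 81)**2) = sqrt(-2177/21465 + 17**2) = sqrt(-2177/21465 + 289) = sqrt(6201208/21465) = 2*sqrt(410830030)/2385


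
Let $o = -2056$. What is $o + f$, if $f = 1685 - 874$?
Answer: $-1245$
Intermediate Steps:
$f = 811$ ($f = 1685 - 874 = 811$)
$o + f = -2056 + 811 = -1245$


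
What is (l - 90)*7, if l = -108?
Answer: -1386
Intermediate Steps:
(l - 90)*7 = (-108 - 90)*7 = -198*7 = -1386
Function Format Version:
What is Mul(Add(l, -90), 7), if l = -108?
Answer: -1386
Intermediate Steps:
Mul(Add(l, -90), 7) = Mul(Add(-108, -90), 7) = Mul(-198, 7) = -1386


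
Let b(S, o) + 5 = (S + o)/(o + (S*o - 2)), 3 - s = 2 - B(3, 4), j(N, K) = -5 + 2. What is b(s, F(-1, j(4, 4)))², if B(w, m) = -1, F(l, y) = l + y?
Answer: 169/9 ≈ 18.778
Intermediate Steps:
j(N, K) = -3
s = 0 (s = 3 - (2 - 1*(-1)) = 3 - (2 + 1) = 3 - 1*3 = 3 - 3 = 0)
b(S, o) = -5 + (S + o)/(-2 + o + S*o) (b(S, o) = -5 + (S + o)/(o + (S*o - 2)) = -5 + (S + o)/(o + (-2 + S*o)) = -5 + (S + o)/(-2 + o + S*o))
b(s, F(-1, j(4, 4)))² = ((10 + 0 - 4*(-1 - 3) - 5*0*(-1 - 3))/(-2 + (-1 - 3) + 0*(-1 - 3)))² = ((10 + 0 - 4*(-4) - 5*0*(-4))/(-2 - 4 + 0*(-4)))² = ((10 + 0 + 16 + 0)/(-2 - 4 + 0))² = (26/(-6))² = (-⅙*26)² = (-13/3)² = 169/9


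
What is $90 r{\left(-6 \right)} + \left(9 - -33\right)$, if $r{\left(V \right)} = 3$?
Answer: $312$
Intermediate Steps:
$90 r{\left(-6 \right)} + \left(9 - -33\right) = 90 \cdot 3 + \left(9 - -33\right) = 270 + \left(9 + 33\right) = 270 + 42 = 312$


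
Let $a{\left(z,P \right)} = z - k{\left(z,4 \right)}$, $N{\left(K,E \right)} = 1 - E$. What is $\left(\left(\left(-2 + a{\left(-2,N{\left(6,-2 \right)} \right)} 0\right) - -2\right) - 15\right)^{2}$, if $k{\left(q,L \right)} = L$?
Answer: $225$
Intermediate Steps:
$a{\left(z,P \right)} = -4 + z$ ($a{\left(z,P \right)} = z - 4 = -4 + z$)
$\left(\left(\left(-2 + a{\left(-2,N{\left(6,-2 \right)} \right)} 0\right) - -2\right) - 15\right)^{2} = \left(\left(\left(-2 + \left(-4 - 2\right) 0\right) - -2\right) - 15\right)^{2} = \left(\left(\left(-2 - 0\right) + 2\right) - 15\right)^{2} = \left(\left(\left(-2 + 0\right) + 2\right) - 15\right)^{2} = \left(\left(-2 + 2\right) - 15\right)^{2} = \left(0 - 15\right)^{2} = \left(-15\right)^{2} = 225$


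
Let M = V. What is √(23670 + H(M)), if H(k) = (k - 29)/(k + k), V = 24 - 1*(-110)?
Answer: √425025555/134 ≈ 153.85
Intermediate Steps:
V = 134 (V = 24 + 110 = 134)
M = 134
H(k) = (-29 + k)/(2*k) (H(k) = (-29 + k)/((2*k)) = (-29 + k)*(1/(2*k)) = (-29 + k)/(2*k))
√(23670 + H(M)) = √(23670 + (½)*(-29 + 134)/134) = √(23670 + (½)*(1/134)*105) = √(23670 + 105/268) = √(6343665/268) = √425025555/134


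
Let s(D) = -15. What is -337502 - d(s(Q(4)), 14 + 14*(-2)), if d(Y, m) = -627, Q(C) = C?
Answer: -336875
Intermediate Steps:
-337502 - d(s(Q(4)), 14 + 14*(-2)) = -337502 - 1*(-627) = -337502 + 627 = -336875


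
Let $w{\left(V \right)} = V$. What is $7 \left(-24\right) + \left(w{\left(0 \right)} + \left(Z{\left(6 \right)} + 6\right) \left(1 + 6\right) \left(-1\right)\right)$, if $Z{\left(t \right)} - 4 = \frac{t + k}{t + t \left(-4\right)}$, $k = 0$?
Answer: $- \frac{707}{3} \approx -235.67$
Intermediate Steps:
$Z{\left(t \right)} = \frac{11}{3}$ ($Z{\left(t \right)} = 4 + \frac{t + 0}{t + t \left(-4\right)} = 4 + \frac{t}{t - 4 t} = 4 + \frac{t}{\left(-3\right) t} = 4 + t \left(- \frac{1}{3 t}\right) = 4 - \frac{1}{3} = \frac{11}{3}$)
$7 \left(-24\right) + \left(w{\left(0 \right)} + \left(Z{\left(6 \right)} + 6\right) \left(1 + 6\right) \left(-1\right)\right) = 7 \left(-24\right) + \left(0 + \left(\frac{11}{3} + 6\right) \left(1 + 6\right) \left(-1\right)\right) = -168 + \left(0 + \frac{29}{3} \cdot 7 \left(-1\right)\right) = -168 + \left(0 + \frac{203}{3} \left(-1\right)\right) = -168 + \left(0 - \frac{203}{3}\right) = -168 - \frac{203}{3} = - \frac{707}{3}$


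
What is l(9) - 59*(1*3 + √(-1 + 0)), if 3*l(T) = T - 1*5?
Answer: -527/3 - 59*I ≈ -175.67 - 59.0*I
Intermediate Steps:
l(T) = -5/3 + T/3 (l(T) = (T - 1*5)/3 = (T - 5)/3 = (-5 + T)/3 = -5/3 + T/3)
l(9) - 59*(1*3 + √(-1 + 0)) = (-5/3 + (⅓)*9) - 59*(1*3 + √(-1 + 0)) = (-5/3 + 3) - 59*(3 + √(-1)) = 4/3 - 59*(3 + I) = 4/3 + (-177 - 59*I) = -527/3 - 59*I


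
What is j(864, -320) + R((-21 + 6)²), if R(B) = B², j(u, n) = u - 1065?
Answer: 50424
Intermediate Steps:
j(u, n) = -1065 + u
j(864, -320) + R((-21 + 6)²) = (-1065 + 864) + ((-21 + 6)²)² = -201 + ((-15)²)² = -201 + 225² = -201 + 50625 = 50424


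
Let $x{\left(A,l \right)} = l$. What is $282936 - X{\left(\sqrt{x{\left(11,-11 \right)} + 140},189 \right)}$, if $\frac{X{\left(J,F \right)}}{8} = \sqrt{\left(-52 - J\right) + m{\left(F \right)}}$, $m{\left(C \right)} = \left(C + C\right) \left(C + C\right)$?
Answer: $282936 - 8 \sqrt{142832 - \sqrt{129}} \approx 2.7991 \cdot 10^{5}$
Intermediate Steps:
$m{\left(C \right)} = 4 C^{2}$ ($m{\left(C \right)} = 2 C 2 C = 4 C^{2}$)
$X{\left(J,F \right)} = 8 \sqrt{-52 - J + 4 F^{2}}$ ($X{\left(J,F \right)} = 8 \sqrt{\left(-52 - J\right) + 4 F^{2}} = 8 \sqrt{-52 - J + 4 F^{2}}$)
$282936 - X{\left(\sqrt{x{\left(11,-11 \right)} + 140},189 \right)} = 282936 - 8 \sqrt{-52 - \sqrt{-11 + 140} + 4 \cdot 189^{2}} = 282936 - 8 \sqrt{-52 - \sqrt{129} + 4 \cdot 35721} = 282936 - 8 \sqrt{-52 - \sqrt{129} + 142884} = 282936 - 8 \sqrt{142832 - \sqrt{129}}$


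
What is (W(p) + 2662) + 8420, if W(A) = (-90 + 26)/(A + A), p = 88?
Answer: 121898/11 ≈ 11082.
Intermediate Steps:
W(A) = -32/A (W(A) = -64*1/(2*A) = -32/A)
(W(p) + 2662) + 8420 = (-32/88 + 2662) + 8420 = (-32*1/88 + 2662) + 8420 = (-4/11 + 2662) + 8420 = 29278/11 + 8420 = 121898/11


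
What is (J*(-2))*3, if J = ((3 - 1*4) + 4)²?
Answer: -54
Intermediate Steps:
J = 9 (J = ((3 - 4) + 4)² = (-1 + 4)² = 3² = 9)
(J*(-2))*3 = (9*(-2))*3 = -18*3 = -54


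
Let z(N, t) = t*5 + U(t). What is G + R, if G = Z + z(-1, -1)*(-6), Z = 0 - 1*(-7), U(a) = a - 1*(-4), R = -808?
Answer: -789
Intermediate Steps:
U(a) = 4 + a (U(a) = a + 4 = 4 + a)
Z = 7 (Z = 0 + 7 = 7)
z(N, t) = 4 + 6*t (z(N, t) = t*5 + (4 + t) = 5*t + (4 + t) = 4 + 6*t)
G = 19 (G = 7 + (4 + 6*(-1))*(-6) = 7 + (4 - 6)*(-6) = 7 - 2*(-6) = 7 + 12 = 19)
G + R = 19 - 808 = -789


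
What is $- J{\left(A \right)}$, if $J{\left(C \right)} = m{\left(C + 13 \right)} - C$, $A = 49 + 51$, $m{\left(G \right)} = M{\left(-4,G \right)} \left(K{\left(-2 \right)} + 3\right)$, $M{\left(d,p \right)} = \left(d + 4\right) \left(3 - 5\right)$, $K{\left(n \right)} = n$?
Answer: $100$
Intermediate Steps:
$M{\left(d,p \right)} = -8 - 2 d$ ($M{\left(d,p \right)} = \left(4 + d\right) \left(-2\right) = -8 - 2 d$)
$m{\left(G \right)} = 0$ ($m{\left(G \right)} = \left(-8 - -8\right) \left(-2 + 3\right) = \left(-8 + 8\right) 1 = 0 \cdot 1 = 0$)
$A = 100$
$J{\left(C \right)} = - C$ ($J{\left(C \right)} = 0 - C = - C$)
$- J{\left(A \right)} = - \left(-1\right) 100 = \left(-1\right) \left(-100\right) = 100$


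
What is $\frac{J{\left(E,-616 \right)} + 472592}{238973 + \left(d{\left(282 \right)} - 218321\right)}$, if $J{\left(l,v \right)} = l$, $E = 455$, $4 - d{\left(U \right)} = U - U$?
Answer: $\frac{473047}{20656} \approx 22.901$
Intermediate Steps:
$d{\left(U \right)} = 4$ ($d{\left(U \right)} = 4 - \left(U - U\right) = 4 - 0 = 4 + 0 = 4$)
$\frac{J{\left(E,-616 \right)} + 472592}{238973 + \left(d{\left(282 \right)} - 218321\right)} = \frac{455 + 472592}{238973 + \left(4 - 218321\right)} = \frac{473047}{238973 + \left(4 - 218321\right)} = \frac{473047}{238973 - 218317} = \frac{473047}{20656}$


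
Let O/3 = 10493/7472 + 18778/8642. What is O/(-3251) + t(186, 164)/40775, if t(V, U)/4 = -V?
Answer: -92220716052753/4279884694626800 ≈ -0.021547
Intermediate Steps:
t(V, U) = -4*V (t(V, U) = 4*(-V) = -4*V)
O = 346484583/32286512 (O = 3*(10493/7472 + 18778/8642) = 3*(10493*(1/7472) + 18778*(1/8642)) = 3*(10493/7472 + 9389/4321) = 3*(115494861/32286512) = 346484583/32286512 ≈ 10.732)
O/(-3251) + t(186, 164)/40775 = (346484583/32286512)/(-3251) - 4*186/40775 = (346484583/32286512)*(-1/3251) - 744*1/40775 = -346484583/104963450512 - 744/40775 = -92220716052753/4279884694626800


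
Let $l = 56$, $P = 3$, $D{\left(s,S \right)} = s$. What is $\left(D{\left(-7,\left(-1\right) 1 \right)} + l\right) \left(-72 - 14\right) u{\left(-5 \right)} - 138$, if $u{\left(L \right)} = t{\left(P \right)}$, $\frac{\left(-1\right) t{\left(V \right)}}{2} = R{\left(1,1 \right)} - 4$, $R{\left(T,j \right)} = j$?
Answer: $-25422$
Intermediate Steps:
$t{\left(V \right)} = 6$ ($t{\left(V \right)} = - 2 \left(1 - 4\right) = \left(-2\right) \left(-3\right) = 6$)
$u{\left(L \right)} = 6$
$\left(D{\left(-7,\left(-1\right) 1 \right)} + l\right) \left(-72 - 14\right) u{\left(-5 \right)} - 138 = \left(-7 + 56\right) \left(-72 - 14\right) 6 - 138 = 49 \left(-86\right) 6 - 138 = \left(-4214\right) 6 - 138 = -25284 - 138 = -25422$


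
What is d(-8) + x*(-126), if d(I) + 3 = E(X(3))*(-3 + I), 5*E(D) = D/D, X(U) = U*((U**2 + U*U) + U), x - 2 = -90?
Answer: 55414/5 ≈ 11083.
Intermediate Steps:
x = -88 (x = 2 - 90 = -88)
X(U) = U*(U + 2*U**2) (X(U) = U*((U**2 + U**2) + U) = U*(2*U**2 + U) = U*(U + 2*U**2))
E(D) = 1/5 (E(D) = (D/D)/5 = (1/5)*1 = 1/5)
d(I) = -18/5 + I/5 (d(I) = -3 + (-3 + I)/5 = -3 + (-3/5 + I/5) = -18/5 + I/5)
d(-8) + x*(-126) = (-18/5 + (1/5)*(-8)) - 88*(-126) = (-18/5 - 8/5) + 11088 = -26/5 + 11088 = 55414/5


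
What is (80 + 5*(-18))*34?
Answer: -340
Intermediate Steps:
(80 + 5*(-18))*34 = (80 - 90)*34 = -10*34 = -340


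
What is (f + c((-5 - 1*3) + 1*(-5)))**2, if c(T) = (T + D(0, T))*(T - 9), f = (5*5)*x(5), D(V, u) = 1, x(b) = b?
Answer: 151321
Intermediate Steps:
f = 125 (f = (5*5)*5 = 25*5 = 125)
c(T) = (1 + T)*(-9 + T) (c(T) = (T + 1)*(T - 9) = (1 + T)*(-9 + T))
(f + c((-5 - 1*3) + 1*(-5)))**2 = (125 + (-9 + ((-5 - 1*3) + 1*(-5))**2 - 8*((-5 - 1*3) + 1*(-5))))**2 = (125 + (-9 + ((-5 - 3) - 5)**2 - 8*((-5 - 3) - 5)))**2 = (125 + (-9 + (-8 - 5)**2 - 8*(-8 - 5)))**2 = (125 + (-9 + (-13)**2 - 8*(-13)))**2 = (125 + (-9 + 169 + 104))**2 = (125 + 264)**2 = 389**2 = 151321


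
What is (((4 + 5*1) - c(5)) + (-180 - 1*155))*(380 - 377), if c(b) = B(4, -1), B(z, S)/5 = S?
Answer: -963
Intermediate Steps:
B(z, S) = 5*S
c(b) = -5 (c(b) = 5*(-1) = -5)
(((4 + 5*1) - c(5)) + (-180 - 1*155))*(380 - 377) = (((4 + 5*1) - 1*(-5)) + (-180 - 1*155))*(380 - 377) = (((4 + 5) + 5) + (-180 - 155))*3 = ((9 + 5) - 335)*3 = (14 - 335)*3 = -321*3 = -963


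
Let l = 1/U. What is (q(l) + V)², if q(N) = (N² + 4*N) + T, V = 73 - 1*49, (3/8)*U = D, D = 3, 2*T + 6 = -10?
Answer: 1117249/4096 ≈ 272.77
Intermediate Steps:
T = -8 (T = -3 + (½)*(-10) = -3 - 5 = -8)
U = 8 (U = (8/3)*3 = 8)
V = 24 (V = 73 - 49 = 24)
l = ⅛ (l = 1/8 = ⅛ ≈ 0.12500)
q(N) = -8 + N² + 4*N (q(N) = (N² + 4*N) - 8 = -8 + N² + 4*N)
(q(l) + V)² = ((-8 + (⅛)² + 4*(⅛)) + 24)² = ((-8 + 1/64 + ½) + 24)² = (-479/64 + 24)² = (1057/64)² = 1117249/4096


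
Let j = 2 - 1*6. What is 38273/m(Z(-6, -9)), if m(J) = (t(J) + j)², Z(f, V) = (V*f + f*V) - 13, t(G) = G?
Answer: 38273/8281 ≈ 4.6218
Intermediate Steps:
Z(f, V) = -13 + 2*V*f (Z(f, V) = (V*f + V*f) - 13 = 2*V*f - 13 = -13 + 2*V*f)
j = -4 (j = 2 - 6 = -4)
m(J) = (-4 + J)² (m(J) = (J - 4)² = (-4 + J)²)
38273/m(Z(-6, -9)) = 38273/((-4 + (-13 + 2*(-9)*(-6)))²) = 38273/((-4 + (-13 + 108))²) = 38273/((-4 + 95)²) = 38273/(91²) = 38273/8281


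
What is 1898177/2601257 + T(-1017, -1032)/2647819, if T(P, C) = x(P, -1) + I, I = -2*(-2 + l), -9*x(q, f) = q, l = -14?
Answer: 5026406308228/6887657708483 ≈ 0.72977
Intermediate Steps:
x(q, f) = -q/9
I = 32 (I = -2*(-2 - 14) = -2*(-16) = 32)
T(P, C) = 32 - P/9 (T(P, C) = -P/9 + 32 = 32 - P/9)
1898177/2601257 + T(-1017, -1032)/2647819 = 1898177/2601257 + (32 - ⅑*(-1017))/2647819 = 1898177*(1/2601257) + (32 + 113)*(1/2647819) = 1898177/2601257 + 145*(1/2647819) = 1898177/2601257 + 145/2647819 = 5026406308228/6887657708483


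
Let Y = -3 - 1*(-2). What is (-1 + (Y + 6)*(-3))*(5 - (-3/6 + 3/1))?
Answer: -40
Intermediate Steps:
Y = -1 (Y = -3 + 2 = -1)
(-1 + (Y + 6)*(-3))*(5 - (-3/6 + 3/1)) = (-1 + (-1 + 6)*(-3))*(5 - (-3/6 + 3/1)) = (-1 + 5*(-3))*(5 - (-3*⅙ + 3*1)) = (-1 - 15)*(5 - (-½ + 3)) = -16*(5 - 1*5/2) = -16*(5 - 5/2) = -16*5/2 = -40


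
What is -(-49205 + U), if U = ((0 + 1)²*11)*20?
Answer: 48985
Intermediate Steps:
U = 220 (U = (1²*11)*20 = (1*11)*20 = 11*20 = 220)
-(-49205 + U) = -(-49205 + 220) = -1*(-48985) = 48985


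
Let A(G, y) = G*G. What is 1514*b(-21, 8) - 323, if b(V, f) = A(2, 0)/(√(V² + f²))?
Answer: -323 + 6056*√505/505 ≈ -53.512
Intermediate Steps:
A(G, y) = G²
b(V, f) = 4/√(V² + f²) (b(V, f) = 2²/(√(V² + f²)) = 4/√(V² + f²))
1514*b(-21, 8) - 323 = 1514*(4/√((-21)² + 8²)) - 323 = 1514*(4/√(441 + 64)) - 323 = 1514*(4/√505) - 323 = 1514*(4*(√505/505)) - 323 = 1514*(4*√505/505) - 323 = 6056*√505/505 - 323 = -323 + 6056*√505/505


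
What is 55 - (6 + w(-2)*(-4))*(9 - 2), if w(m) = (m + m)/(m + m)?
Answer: 41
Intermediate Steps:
w(m) = 1 (w(m) = (2*m)/((2*m)) = (2*m)*(1/(2*m)) = 1)
55 - (6 + w(-2)*(-4))*(9 - 2) = 55 - (6 + 1*(-4))*(9 - 2) = 55 - (6 - 4)*7 = 55 - 2*7 = 55 - 1*14 = 55 - 14 = 41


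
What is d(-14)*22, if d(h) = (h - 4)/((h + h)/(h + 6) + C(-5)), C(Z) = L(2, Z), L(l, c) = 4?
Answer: -264/5 ≈ -52.800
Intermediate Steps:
C(Z) = 4
d(h) = (-4 + h)/(4 + 2*h/(6 + h)) (d(h) = (h - 4)/((h + h)/(h + 6) + 4) = (-4 + h)/((2*h)/(6 + h) + 4) = (-4 + h)/(2*h/(6 + h) + 4) = (-4 + h)/(4 + 2*h/(6 + h)))
d(-14)*22 = ((-24 + (-14)² + 2*(-14))/(6*(4 - 14)))*22 = ((⅙)*(-24 + 196 - 28)/(-10))*22 = ((⅙)*(-⅒)*144)*22 = -12/5*22 = -264/5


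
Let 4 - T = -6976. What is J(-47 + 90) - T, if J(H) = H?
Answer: -6937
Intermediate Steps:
T = 6980 (T = 4 - 1*(-6976) = 4 + 6976 = 6980)
J(-47 + 90) - T = (-47 + 90) - 1*6980 = 43 - 6980 = -6937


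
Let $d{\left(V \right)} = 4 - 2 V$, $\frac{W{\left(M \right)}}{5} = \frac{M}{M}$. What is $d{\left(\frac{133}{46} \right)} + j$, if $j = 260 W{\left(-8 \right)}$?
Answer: $\frac{29859}{23} \approx 1298.2$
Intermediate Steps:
$W{\left(M \right)} = 5$ ($W{\left(M \right)} = 5 \frac{M}{M} = 5 \cdot 1 = 5$)
$j = 1300$ ($j = 260 \cdot 5 = 1300$)
$d{\left(\frac{133}{46} \right)} + j = \left(4 - 2 \cdot \frac{133}{46}\right) + 1300 = \left(4 - 2 \cdot 133 \cdot \frac{1}{46}\right) + 1300 = \left(4 - \frac{133}{23}\right) + 1300 = - \frac{41}{23} + 1300 = \frac{29859}{23}$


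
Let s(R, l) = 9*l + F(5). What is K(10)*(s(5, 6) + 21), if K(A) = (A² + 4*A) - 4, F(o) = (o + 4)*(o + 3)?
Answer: 19992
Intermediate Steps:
F(o) = (3 + o)*(4 + o) (F(o) = (4 + o)*(3 + o) = (3 + o)*(4 + o))
s(R, l) = 72 + 9*l (s(R, l) = 9*l + (12 + 5² + 7*5) = 9*l + (12 + 25 + 35) = 9*l + 72 = 72 + 9*l)
K(A) = -4 + A² + 4*A
K(10)*(s(5, 6) + 21) = (-4 + 10² + 4*10)*((72 + 9*6) + 21) = (-4 + 100 + 40)*((72 + 54) + 21) = 136*(126 + 21) = 136*147 = 19992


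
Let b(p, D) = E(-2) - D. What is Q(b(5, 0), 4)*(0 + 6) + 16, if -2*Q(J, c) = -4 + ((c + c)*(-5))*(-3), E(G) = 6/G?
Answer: -332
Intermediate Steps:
b(p, D) = -3 - D (b(p, D) = 6/(-2) - D = 6*(-½) - D = -3 - D)
Q(J, c) = 2 - 15*c (Q(J, c) = -(-4 + ((c + c)*(-5))*(-3))/2 = -(-4 + ((2*c)*(-5))*(-3))/2 = -(-4 - 10*c*(-3))/2 = -(-4 + 30*c)/2 = 2 - 15*c)
Q(b(5, 0), 4)*(0 + 6) + 16 = (2 - 15*4)*(0 + 6) + 16 = (2 - 60)*6 + 16 = -58*6 + 16 = -348 + 16 = -332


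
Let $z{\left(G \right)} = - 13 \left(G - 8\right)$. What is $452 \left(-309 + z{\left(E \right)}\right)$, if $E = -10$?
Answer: $-33900$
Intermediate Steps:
$z{\left(G \right)} = 104 - 13 G$ ($z{\left(G \right)} = - 13 \left(-8 + G\right) = 104 - 13 G$)
$452 \left(-309 + z{\left(E \right)}\right) = 452 \left(-309 + \left(104 - -130\right)\right) = 452 \left(-309 + \left(104 + 130\right)\right) = 452 \left(-309 + 234\right) = 452 \left(-75\right) = -33900$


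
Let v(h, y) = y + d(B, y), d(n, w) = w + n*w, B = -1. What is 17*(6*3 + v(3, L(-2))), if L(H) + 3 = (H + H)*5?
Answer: -85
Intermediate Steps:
L(H) = -3 + 10*H (L(H) = -3 + (H + H)*5 = -3 + (2*H)*5 = -3 + 10*H)
v(h, y) = y (v(h, y) = y + y*(1 - 1) = y + y*0 = y + 0 = y)
17*(6*3 + v(3, L(-2))) = 17*(6*3 + (-3 + 10*(-2))) = 17*(18 + (-3 - 20)) = 17*(18 - 23) = 17*(-5) = -85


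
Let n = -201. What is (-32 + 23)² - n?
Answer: 282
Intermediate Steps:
(-32 + 23)² - n = (-32 + 23)² - 1*(-201) = (-9)² + 201 = 81 + 201 = 282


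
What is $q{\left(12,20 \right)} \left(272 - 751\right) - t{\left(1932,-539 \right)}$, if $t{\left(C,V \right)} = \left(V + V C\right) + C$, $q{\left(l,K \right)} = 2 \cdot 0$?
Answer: $1039955$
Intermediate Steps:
$q{\left(l,K \right)} = 0$
$t{\left(C,V \right)} = C + V + C V$ ($t{\left(C,V \right)} = \left(V + C V\right) + C = C + V + C V$)
$q{\left(12,20 \right)} \left(272 - 751\right) - t{\left(1932,-539 \right)} = 0 \left(272 - 751\right) - \left(1932 - 539 + 1932 \left(-539\right)\right) = 0 \left(-479\right) - \left(1932 - 539 - 1041348\right) = 0 - -1039955 = 0 + 1039955 = 1039955$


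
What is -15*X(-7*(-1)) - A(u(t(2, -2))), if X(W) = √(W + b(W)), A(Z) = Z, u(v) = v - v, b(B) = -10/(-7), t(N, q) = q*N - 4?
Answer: -15*√413/7 ≈ -43.548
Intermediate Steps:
t(N, q) = -4 + N*q (t(N, q) = N*q - 4 = -4 + N*q)
b(B) = 10/7 (b(B) = -10*(-⅐) = 10/7)
u(v) = 0
X(W) = √(10/7 + W) (X(W) = √(W + 10/7) = √(10/7 + W))
-15*X(-7*(-1)) - A(u(t(2, -2))) = -15*√(70 + 49*(-7*(-1)))/7 - 1*0 = -15*√(70 + 49*7)/7 + 0 = -15*√(70 + 343)/7 + 0 = -15*√413/7 + 0 = -15*√413/7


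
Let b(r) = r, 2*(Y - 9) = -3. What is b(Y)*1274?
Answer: 9555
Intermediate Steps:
Y = 15/2 (Y = 9 + (½)*(-3) = 9 - 3/2 = 15/2 ≈ 7.5000)
b(Y)*1274 = (15/2)*1274 = 9555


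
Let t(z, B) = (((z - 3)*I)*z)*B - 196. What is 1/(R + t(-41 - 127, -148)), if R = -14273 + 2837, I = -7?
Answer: 1/29750576 ≈ 3.3613e-8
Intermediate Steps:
R = -11436
t(z, B) = -196 + B*z*(21 - 7*z) (t(z, B) = (((z - 3)*(-7))*z)*B - 196 = (((-3 + z)*(-7))*z)*B - 196 = ((21 - 7*z)*z)*B - 196 = (z*(21 - 7*z))*B - 196 = B*z*(21 - 7*z) - 196 = -196 + B*z*(21 - 7*z))
1/(R + t(-41 - 127, -148)) = 1/(-11436 + (-196 - 7*(-148)*(-41 - 127)² + 21*(-148)*(-41 - 127))) = 1/(-11436 + (-196 - 7*(-148)*(-168)² + 21*(-148)*(-168))) = 1/(-11436 + (-196 - 7*(-148)*28224 + 522144)) = 1/(-11436 + (-196 + 29240064 + 522144)) = 1/(-11436 + 29762012) = 1/29750576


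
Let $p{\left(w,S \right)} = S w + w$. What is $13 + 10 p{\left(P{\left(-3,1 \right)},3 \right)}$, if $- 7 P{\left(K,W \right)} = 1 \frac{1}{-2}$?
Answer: $\frac{111}{7} \approx 15.857$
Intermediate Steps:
$P{\left(K,W \right)} = \frac{1}{14}$ ($P{\left(K,W \right)} = - \frac{1 \frac{1}{-2}}{7} = - \frac{1 \left(- \frac{1}{2}\right)}{7} = \left(- \frac{1}{7}\right) \left(- \frac{1}{2}\right) = \frac{1}{14}$)
$p{\left(w,S \right)} = w + S w$
$13 + 10 p{\left(P{\left(-3,1 \right)},3 \right)} = 13 + 10 \frac{1 + 3}{14} = 13 + 10 \cdot \frac{1}{14} \cdot 4 = 13 + 10 \cdot \frac{2}{7} = 13 + \frac{20}{7} = \frac{111}{7}$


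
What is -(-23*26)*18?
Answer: 10764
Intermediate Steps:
-(-23*26)*18 = -(-598)*18 = -1*(-10764) = 10764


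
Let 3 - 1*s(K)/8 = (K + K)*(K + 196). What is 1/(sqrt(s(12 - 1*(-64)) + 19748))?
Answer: -I*sqrt(77745)/155490 ≈ -0.0017932*I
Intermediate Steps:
s(K) = 24 - 16*K*(196 + K) (s(K) = 24 - 8*(K + K)*(K + 196) = 24 - 8*2*K*(196 + K) = 24 - 16*K*(196 + K))
1/(sqrt(s(12 - 1*(-64)) + 19748)) = 1/(sqrt((24 - 3136*(12 - 1*(-64)) - 16*(12 - 1*(-64))**2) + 19748)) = 1/(sqrt((24 - 3136*(12 + 64) - 16*(12 + 64)**2) + 19748)) = 1/(sqrt((24 - 3136*76 - 16*76**2) + 19748)) = 1/(sqrt((24 - 238336 - 16*5776) + 19748)) = 1/(sqrt((24 - 238336 - 92416) + 19748)) = 1/(sqrt(-330728 + 19748)) = 1/(sqrt(-310980)) = 1/(2*I*sqrt(77745)) = -I*sqrt(77745)/155490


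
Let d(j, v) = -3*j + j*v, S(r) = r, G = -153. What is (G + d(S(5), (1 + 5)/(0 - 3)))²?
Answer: 31684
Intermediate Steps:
(G + d(S(5), (1 + 5)/(0 - 3)))² = (-153 + 5*(-3 + (1 + 5)/(0 - 3)))² = (-153 + 5*(-3 + 6/(-3)))² = (-153 + 5*(-3 + 6*(-⅓)))² = (-153 + 5*(-3 - 2))² = (-153 + 5*(-5))² = (-153 - 25)² = (-178)² = 31684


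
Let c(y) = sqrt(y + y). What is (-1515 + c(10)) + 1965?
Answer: 450 + 2*sqrt(5) ≈ 454.47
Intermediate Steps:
c(y) = sqrt(2)*sqrt(y) (c(y) = sqrt(2*y) = sqrt(2)*sqrt(y))
(-1515 + c(10)) + 1965 = (-1515 + sqrt(2)*sqrt(10)) + 1965 = (-1515 + 2*sqrt(5)) + 1965 = 450 + 2*sqrt(5)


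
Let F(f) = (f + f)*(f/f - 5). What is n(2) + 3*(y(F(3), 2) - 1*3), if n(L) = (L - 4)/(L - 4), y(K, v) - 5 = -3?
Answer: -2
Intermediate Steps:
F(f) = -8*f (F(f) = (2*f)*(1 - 5) = (2*f)*(-4) = -8*f)
y(K, v) = 2 (y(K, v) = 5 - 3 = 2)
n(L) = 1 (n(L) = (-4 + L)/(-4 + L) = 1)
n(2) + 3*(y(F(3), 2) - 1*3) = 1 + 3*(2 - 1*3) = 1 + 3*(2 - 3) = 1 + 3*(-1) = 1 - 3 = -2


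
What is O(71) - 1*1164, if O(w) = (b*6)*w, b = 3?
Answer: 114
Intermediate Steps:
O(w) = 18*w (O(w) = (3*6)*w = 18*w)
O(71) - 1*1164 = 18*71 - 1*1164 = 1278 - 1164 = 114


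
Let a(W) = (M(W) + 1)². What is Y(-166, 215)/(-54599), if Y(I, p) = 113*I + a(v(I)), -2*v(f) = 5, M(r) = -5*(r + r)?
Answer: 18082/54599 ≈ 0.33118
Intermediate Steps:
M(r) = -10*r
v(f) = -5/2 (v(f) = -½*5 = -5/2)
a(W) = (1 - 10*W)² (a(W) = (-10*W + 1)² = (1 - 10*W)²)
Y(I, p) = 676 + 113*I (Y(I, p) = 113*I + (-1 + 10*(-5/2))² = 113*I + (-1 - 25)² = 113*I + (-26)² = 113*I + 676 = 676 + 113*I)
Y(-166, 215)/(-54599) = (676 + 113*(-166))/(-54599) = (676 - 18758)*(-1/54599) = -18082*(-1/54599) = 18082/54599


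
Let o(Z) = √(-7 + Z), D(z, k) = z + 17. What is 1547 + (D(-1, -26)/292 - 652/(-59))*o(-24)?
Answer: 1547 + 47832*I*√31/4307 ≈ 1547.0 + 61.834*I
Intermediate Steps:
D(z, k) = 17 + z
1547 + (D(-1, -26)/292 - 652/(-59))*o(-24) = 1547 + ((17 - 1)/292 - 652/(-59))*√(-7 - 24) = 1547 + (16*(1/292) - 652*(-1/59))*√(-31) = 1547 + (4/73 + 652/59)*(I*√31) = 1547 + 47832*(I*√31)/4307 = 1547 + 47832*I*√31/4307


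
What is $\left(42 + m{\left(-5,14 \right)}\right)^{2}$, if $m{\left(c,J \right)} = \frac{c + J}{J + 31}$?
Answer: $\frac{44521}{25} \approx 1780.8$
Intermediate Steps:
$m{\left(c,J \right)} = \frac{J + c}{31 + J}$
$\left(42 + m{\left(-5,14 \right)}\right)^{2} = \left(42 + \frac{14 - 5}{31 + 14}\right)^{2} = \left(42 + \frac{1}{45} \cdot 9\right)^{2} = \left(42 + \frac{1}{5}\right)^{2} = \left(\frac{211}{5}\right)^{2} = \frac{44521}{25}$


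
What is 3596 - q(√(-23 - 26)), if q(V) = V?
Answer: 3596 - 7*I ≈ 3596.0 - 7.0*I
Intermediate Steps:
3596 - q(√(-23 - 26)) = 3596 - √(-23 - 26) = 3596 - √(-49) = 3596 - 7*I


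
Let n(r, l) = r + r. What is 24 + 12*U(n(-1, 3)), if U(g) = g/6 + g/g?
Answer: 32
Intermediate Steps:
n(r, l) = 2*r
U(g) = 1 + g/6 (U(g) = g*(⅙) + 1 = g/6 + 1 = 1 + g/6)
24 + 12*U(n(-1, 3)) = 24 + 12*(1 + (2*(-1))/6) = 24 + 12*(1 + (⅙)*(-2)) = 24 + 12*(1 - ⅓) = 24 + 12*(⅔) = 24 + 8 = 32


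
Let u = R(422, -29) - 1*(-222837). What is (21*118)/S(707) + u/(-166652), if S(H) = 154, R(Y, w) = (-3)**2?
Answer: 13523049/916586 ≈ 14.754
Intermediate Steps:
R(Y, w) = 9
u = 222846 (u = 9 - 1*(-222837) = 9 + 222837 = 222846)
(21*118)/S(707) + u/(-166652) = (21*118)/154 + 222846/(-166652) = 2478*(1/154) + 222846*(-1/166652) = 177/11 - 111423/83326 = 13523049/916586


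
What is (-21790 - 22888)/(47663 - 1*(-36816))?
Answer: -44678/84479 ≈ -0.52886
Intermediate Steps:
(-21790 - 22888)/(47663 - 1*(-36816)) = -44678/(47663 + 36816) = -44678/84479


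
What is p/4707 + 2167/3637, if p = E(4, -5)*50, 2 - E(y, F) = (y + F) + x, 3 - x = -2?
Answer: 9836369/17119359 ≈ 0.57458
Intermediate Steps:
x = 5 (x = 3 - 1*(-2) = 3 + 2 = 5)
E(y, F) = -3 - F - y (E(y, F) = 2 - ((y + F) + 5) = 2 - ((F + y) + 5) = 2 - (5 + F + y) = 2 + (-5 - F - y) = -3 - F - y)
p = -100 (p = (-3 - 1*(-5) - 1*4)*50 = (-3 + 5 - 4)*50 = -2*50 = -100)
p/4707 + 2167/3637 = -100/4707 + 2167/3637 = 9836369/17119359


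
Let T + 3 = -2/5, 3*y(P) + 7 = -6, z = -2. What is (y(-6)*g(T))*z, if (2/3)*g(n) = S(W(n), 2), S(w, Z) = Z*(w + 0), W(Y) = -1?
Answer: -26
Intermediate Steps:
y(P) = -13/3 (y(P) = -7/3 + (⅓)*(-6) = -7/3 - 2 = -13/3)
T = -17/5 (T = -3 - 2/5 = -3 - 2*⅕ = -3 - ⅖ = -17/5 ≈ -3.4000)
S(w, Z) = Z*w
g(n) = -3 (g(n) = 3*(2*(-1))/2 = (3/2)*(-2) = -3)
(y(-6)*g(T))*z = -13/3*(-3)*(-2) = 13*(-2) = -26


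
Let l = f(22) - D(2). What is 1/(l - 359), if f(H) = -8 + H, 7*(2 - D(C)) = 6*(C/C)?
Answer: -7/2423 ≈ -0.0028890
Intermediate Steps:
D(C) = 8/7 (D(C) = 2 - 6*C/C/7 = 2 - 6/7 = 8/7)
l = 90/7 (l = (-8 + 22) - 1*8/7 = 14 - 8/7 = 90/7 ≈ 12.857)
1/(l - 359) = 1/(90/7 - 359) = 1/(-2423/7) = -7/2423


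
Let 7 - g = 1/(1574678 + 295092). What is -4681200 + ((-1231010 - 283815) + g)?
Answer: -11585128575861/1869770 ≈ -6.1960e+6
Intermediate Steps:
g = 13088389/1869770 (g = 7 - 1/(1574678 + 295092) = 7 - 1/1869770 = 13088389/1869770 ≈ 7.0000)
-4681200 + ((-1231010 - 283815) + g) = -4681200 + ((-1231010 - 283815) + 13088389/1869770) = -4681200 + (-1514825 + 13088389/1869770) = -4681200 - 2832361251861/1869770 = -11585128575861/1869770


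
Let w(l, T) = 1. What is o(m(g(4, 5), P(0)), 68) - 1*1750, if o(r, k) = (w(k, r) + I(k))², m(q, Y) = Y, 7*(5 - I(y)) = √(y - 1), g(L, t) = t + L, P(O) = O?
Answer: -1750 + (42 - √67)²/49 ≈ -1726.7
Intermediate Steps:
g(L, t) = L + t
I(y) = 5 - √(-1 + y)/7 (I(y) = 5 - √(y - 1)/7 = 5 - √(-1 + y)/7)
o(r, k) = (6 - √(-1 + k)/7)² (o(r, k) = (1 + (5 - √(-1 + k)/7))² = (6 - √(-1 + k)/7)²)
o(m(g(4, 5), P(0)), 68) - 1*1750 = (-42 + √(-1 + 68))²/49 - 1*1750 = (-42 + √67)²/49 - 1750 = -1750 + (-42 + √67)²/49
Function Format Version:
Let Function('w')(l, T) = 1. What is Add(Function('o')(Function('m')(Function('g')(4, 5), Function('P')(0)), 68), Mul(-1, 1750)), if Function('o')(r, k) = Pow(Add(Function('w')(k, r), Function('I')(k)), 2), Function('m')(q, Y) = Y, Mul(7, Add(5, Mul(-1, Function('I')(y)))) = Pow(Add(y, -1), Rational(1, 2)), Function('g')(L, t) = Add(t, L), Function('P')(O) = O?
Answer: Add(-1750, Mul(Rational(1, 49), Pow(Add(42, Mul(-1, Pow(67, Rational(1, 2)))), 2))) ≈ -1726.7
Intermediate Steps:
Function('g')(L, t) = Add(L, t)
Function('I')(y) = Add(5, Mul(Rational(-1, 7), Pow(Add(-1, y), Rational(1, 2)))) (Function('I')(y) = Add(5, Mul(Rational(-1, 7), Pow(Add(y, -1), Rational(1, 2)))) = Add(5, Mul(Rational(-1, 7), Pow(Add(-1, y), Rational(1, 2)))))
Function('o')(r, k) = Pow(Add(6, Mul(Rational(-1, 7), Pow(Add(-1, k), Rational(1, 2)))), 2) (Function('o')(r, k) = Pow(Add(1, Add(5, Mul(Rational(-1, 7), Pow(Add(-1, k), Rational(1, 2))))), 2) = Pow(Add(6, Mul(Rational(-1, 7), Pow(Add(-1, k), Rational(1, 2)))), 2))
Add(Function('o')(Function('m')(Function('g')(4, 5), Function('P')(0)), 68), Mul(-1, 1750)) = Add(Mul(Rational(1, 49), Pow(Add(-42, Pow(Add(-1, 68), Rational(1, 2))), 2)), Mul(-1, 1750)) = Add(Mul(Rational(1, 49), Pow(Add(-42, Pow(67, Rational(1, 2))), 2)), -1750) = Add(-1750, Mul(Rational(1, 49), Pow(Add(-42, Pow(67, Rational(1, 2))), 2)))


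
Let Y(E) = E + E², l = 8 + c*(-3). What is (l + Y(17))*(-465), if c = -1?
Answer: -147405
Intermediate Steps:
l = 11 (l = 8 - 1*(-3) = 8 + 3 = 11)
(l + Y(17))*(-465) = (11 + 17*(1 + 17))*(-465) = (11 + 17*18)*(-465) = (11 + 306)*(-465) = 317*(-465) = -147405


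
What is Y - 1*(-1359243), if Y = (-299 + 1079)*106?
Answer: 1441923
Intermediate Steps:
Y = 82680 (Y = 780*106 = 82680)
Y - 1*(-1359243) = 82680 - 1*(-1359243) = 82680 + 1359243 = 1441923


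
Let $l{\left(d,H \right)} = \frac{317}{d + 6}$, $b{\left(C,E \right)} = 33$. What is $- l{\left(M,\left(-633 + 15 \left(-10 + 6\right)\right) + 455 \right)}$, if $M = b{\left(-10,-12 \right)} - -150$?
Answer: $- \frac{317}{189} \approx -1.6772$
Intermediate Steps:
$M = 183$ ($M = 33 - -150 = 33 + 150 = 183$)
$l{\left(d,H \right)} = \frac{317}{6 + d}$
$- l{\left(M,\left(-633 + 15 \left(-10 + 6\right)\right) + 455 \right)} = - \frac{317}{6 + 183} = - \frac{317}{189}$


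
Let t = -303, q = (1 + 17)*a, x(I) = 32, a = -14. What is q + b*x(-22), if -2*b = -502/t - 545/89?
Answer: -4868372/26967 ≈ -180.53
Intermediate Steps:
q = -252 (q = (1 + 17)*(-14) = 18*(-14) = -252)
b = 120457/53934 (b = -(-502/(-303) - 545/89)/2 = -(-502*(-1/303) - 545*1/89)/2 = -(502/303 - 545/89)/2 = -½*(-120457/26967) = 120457/53934 ≈ 2.2334)
q + b*x(-22) = -252 + (120457/53934)*32 = -252 + 1927312/26967 = -4868372/26967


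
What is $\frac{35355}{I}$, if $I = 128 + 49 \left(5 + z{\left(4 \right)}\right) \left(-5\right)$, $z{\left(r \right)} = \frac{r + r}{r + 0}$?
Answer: $- \frac{11785}{529} \approx -22.278$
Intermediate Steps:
$z{\left(r \right)} = 2$ ($z{\left(r \right)} = \frac{2 r}{r} = 2$)
$I = -1587$ ($I = 128 + 49 \left(5 + 2\right) \left(-5\right) = 128 + 49 \cdot 7 \left(-5\right) = 128 + 49 \left(-35\right) = 128 - 1715 = -1587$)
$\frac{35355}{I} = \frac{35355}{-1587} = 35355 \left(- \frac{1}{1587}\right) = - \frac{11785}{529}$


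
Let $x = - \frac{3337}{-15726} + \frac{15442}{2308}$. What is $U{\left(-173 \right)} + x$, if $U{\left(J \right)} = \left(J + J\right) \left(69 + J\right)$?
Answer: $\frac{163288962620}{4536951} \approx 35991.0$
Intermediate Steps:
$U{\left(J \right)} = 2 J \left(69 + J\right)$
$x = \frac{31317836}{4536951}$ ($x = \left(-3337\right) \left(- \frac{1}{15726}\right) + 15442 \cdot \frac{1}{2308} = \frac{3337}{15726} + \frac{7721}{1154} = \frac{31317836}{4536951} \approx 6.9028$)
$U{\left(-173 \right)} + x = 2 \left(-173\right) \left(69 - 173\right) + \frac{31317836}{4536951} = 2 \left(-173\right) \left(-104\right) + \frac{31317836}{4536951} = 35984 + \frac{31317836}{4536951} = \frac{163288962620}{4536951}$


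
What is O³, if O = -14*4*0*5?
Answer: 0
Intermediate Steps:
O = 0 (O = -0*5 = -14*0 = 0)
O³ = 0³ = 0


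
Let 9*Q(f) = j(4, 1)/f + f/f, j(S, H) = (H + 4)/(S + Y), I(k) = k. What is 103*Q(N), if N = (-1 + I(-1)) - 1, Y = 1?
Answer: 206/27 ≈ 7.6296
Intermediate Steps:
j(S, H) = (4 + H)/(1 + S) (j(S, H) = (H + 4)/(S + 1) = (4 + H)/(1 + S))
N = -3 (N = (-1 - 1) - 1 = -2 - 1 = -3)
Q(f) = ⅑ + 1/(9*f) (Q(f) = (((4 + 1)/(1 + 4))/f + f/f)/9 = ((5/5)/f + 1)/9 = (((⅕)*5)/f + 1)/9 = (1/f + 1)/9 = (1 + 1/f)/9 = ⅑ + 1/(9*f))
103*Q(N) = 103*((⅑)*(1 - 3)/(-3)) = 103*((⅑)*(-⅓)*(-2)) = 103*(2/27) = 206/27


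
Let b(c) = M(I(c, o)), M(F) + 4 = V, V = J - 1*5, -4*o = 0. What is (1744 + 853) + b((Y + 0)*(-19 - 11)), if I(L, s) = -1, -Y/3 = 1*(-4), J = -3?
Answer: 2585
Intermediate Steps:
o = 0 (o = -1/4*0 = 0)
Y = 12 (Y = -3*(-4) = 12)
V = -8 (V = -3 - 1*5 = -3 - 5 = -8)
M(F) = -12 (M(F) = -4 - 8 = -12)
b(c) = -12
(1744 + 853) + b((Y + 0)*(-19 - 11)) = (1744 + 853) - 12 = 2597 - 12 = 2585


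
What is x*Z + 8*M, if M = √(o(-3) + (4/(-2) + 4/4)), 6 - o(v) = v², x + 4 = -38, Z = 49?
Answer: -2058 + 16*I ≈ -2058.0 + 16.0*I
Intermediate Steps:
x = -42 (x = -4 - 38 = -42)
o(v) = 6 - v²
M = 2*I (M = √((6 - 1*(-3)²) + (4/(-2) + 4/4)) = √((6 - 1*9) + (4*(-½) + 4*(¼))) = √((6 - 9) + (-2 + 1)) = √(-3 - 1) = √(-4) = 2*I ≈ 2.0*I)
x*Z + 8*M = -42*49 + 8*(2*I) = -2058 + 16*I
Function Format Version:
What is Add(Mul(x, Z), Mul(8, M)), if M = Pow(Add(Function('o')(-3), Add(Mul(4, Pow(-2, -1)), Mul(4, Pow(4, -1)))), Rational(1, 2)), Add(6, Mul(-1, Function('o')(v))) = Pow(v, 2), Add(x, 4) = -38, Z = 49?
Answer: Add(-2058, Mul(16, I)) ≈ Add(-2058.0, Mul(16.000, I))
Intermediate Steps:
x = -42 (x = Add(-4, -38) = -42)
Function('o')(v) = Add(6, Mul(-1, Pow(v, 2)))
M = Mul(2, I) (M = Pow(Add(Add(6, Mul(-1, Pow(-3, 2))), Add(Mul(4, Pow(-2, -1)), Mul(4, Pow(4, -1)))), Rational(1, 2)) = Pow(Add(Add(6, Mul(-1, 9)), Add(Mul(4, Rational(-1, 2)), Mul(4, Rational(1, 4)))), Rational(1, 2)) = Pow(Add(Add(6, -9), Add(-2, 1)), Rational(1, 2)) = Pow(Add(-3, -1), Rational(1, 2)) = Pow(-4, Rational(1, 2)) = Mul(2, I) ≈ Mul(2.0000, I))
Add(Mul(x, Z), Mul(8, M)) = Add(Mul(-42, 49), Mul(8, Mul(2, I))) = Add(-2058, Mul(16, I))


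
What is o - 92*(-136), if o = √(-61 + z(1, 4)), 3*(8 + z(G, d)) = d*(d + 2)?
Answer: 12512 + I*√61 ≈ 12512.0 + 7.8102*I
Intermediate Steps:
z(G, d) = -8 + d*(2 + d)/3 (z(G, d) = -8 + (d*(d + 2))/3 = -8 + (d*(2 + d))/3 = -8 + d*(2 + d)/3)
o = I*√61 (o = √(-61 + (-8 + (⅓)*4² + (⅔)*4)) = √(-61 + (-8 + (⅓)*16 + 8/3)) = √(-61 + (-8 + 16/3 + 8/3)) = √(-61 + 0) = √(-61) = I*√61 ≈ 7.8102*I)
o - 92*(-136) = I*√61 - 92*(-136) = I*√61 + 12512 = 12512 + I*√61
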